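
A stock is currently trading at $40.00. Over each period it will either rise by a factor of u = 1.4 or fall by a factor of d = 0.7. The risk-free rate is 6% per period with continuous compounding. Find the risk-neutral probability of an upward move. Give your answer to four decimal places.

p = 0.5169

Risk-neutral probability p = (e^0.06 − 0.7)/(1.4 − 0.7) = 0.3618/0.7000 = 0.5169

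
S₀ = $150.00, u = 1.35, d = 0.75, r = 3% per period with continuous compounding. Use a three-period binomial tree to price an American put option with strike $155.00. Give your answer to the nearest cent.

$28.82

Risk-neutral probability p = (e^0.03 − 0.75)/(1.35 − 0.75) = 0.2805/0.6000 = 0.4674
Terminal stock prices: S_uuu = 369.1, S_uud = 205, S_udd = 113.9, S_ddd = 63.28
Terminal payoffs (K − S): max(-214.1, 0) = 0, max(-50.03, 0) = 0, max(41.09, 0) = 41.09, max(91.72, 0) = 91.72
Node uu (S = 273.4): continuation = e^(−0.03)·[0.4674·0.0000 + 0.5326·0.0000] = 0.0000; exercise value = 0.0000 ≤ continuation, so V_uu = 0.0000
Node ud (S = 151.9): continuation = e^(−0.03)·[0.4674·0.0000 + 0.5326·41.0938] = 21.2387; exercise value = 3.1250 ≤ continuation, so V_ud = 21.2387
Node dd (S = 84.38): continuation = e^(−0.03)·[0.4674·41.0938 + 0.5326·91.7188] = 66.0441; exercise value = 70.6250 > continuation, so V_dd = 70.6250 (exercise)
Node u (S = 202.5): continuation = e^(−0.03)·[0.4674·0.0000 + 0.5326·21.2387] = 10.9769; exercise value = 0.0000 ≤ continuation, so V_u = 10.9769
Node d (S = 112.5): continuation = e^(−0.03)·[0.4674·21.2387 + 0.5326·70.6250] = 46.1356; exercise value = 42.5000 ≤ continuation, so V_d = 46.1356
Node 0 (S = 150): continuation = e^(−0.03)·[0.4674·10.9769 + 0.5326·46.1356] = 28.8238; exercise value = 5.0000 ≤ continuation, so V_0 = 28.8238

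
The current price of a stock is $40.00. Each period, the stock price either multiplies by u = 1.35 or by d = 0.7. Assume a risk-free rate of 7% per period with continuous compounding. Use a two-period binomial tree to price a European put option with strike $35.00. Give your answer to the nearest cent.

$2.44

Risk-neutral probability p = (e^0.07 − 0.7)/(1.35 − 0.7) = 0.3725/0.6500 = 0.5731
Terminal stock prices: S_uu = 72.9, S_ud = 37.8, S_dd = 19.6
Terminal payoffs (K − S): max(-37.9, 0) = 0, max(-2.8, 0) = 0, max(15.4, 0) = 15.4
Node u (S = 54): V_u = e^(−0.07)·[0.5731·0.0000 + 0.4269·0.0000] = 0.0000
Node d (S = 28): V_d = e^(−0.07)·[0.5731·0.0000 + 0.4269·15.4000] = 6.1300
Node 0 (S = 40): V_0 = e^(−0.07)·[0.5731·0.0000 + 0.4269·6.1300] = 2.4400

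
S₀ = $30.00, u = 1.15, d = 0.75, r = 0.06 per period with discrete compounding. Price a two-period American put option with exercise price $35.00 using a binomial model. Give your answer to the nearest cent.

Risk-neutral probability p = (1 + 0.06 − 0.75)/(1.15 − 0.75) = 0.3100/0.4000 = 0.7750
Terminal stock prices: S_uu = 39.67, S_ud = 25.88, S_dd = 16.88
Terminal payoffs (K − S): max(-4.675, 0) = 0, max(9.125, 0) = 9.125, max(18.12, 0) = 18.12
Node u (S = 34.5): continuation = 1/1.06·[0.7750·0.0000 + 0.2250·9.1250] = 1.9369; exercise value = 0.5000 ≤ continuation, so V_u = 1.9369
Node d (S = 22.5): continuation = 1/1.06·[0.7750·9.1250 + 0.2250·18.1250] = 10.5189; exercise value = 12.5000 > continuation, so V_d = 12.5000 (exercise)
Node 0 (S = 30): continuation = 1/1.06·[0.7750·1.9369 + 0.2250·12.5000] = 4.0694; exercise value = 5.0000 > continuation, so V_0 = 5.0000 (exercise)

$5.00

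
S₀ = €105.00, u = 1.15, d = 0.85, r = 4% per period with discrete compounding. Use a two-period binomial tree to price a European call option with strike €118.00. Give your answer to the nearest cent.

Risk-neutral probability p = (1 + 0.04 − 0.85)/(1.15 − 0.85) = 0.1900/0.3000 = 0.6333
Terminal stock prices: S_uu = 138.9, S_ud = 102.6, S_dd = 75.86
Terminal payoffs (S − K): max(20.86, 0) = 20.86, max(-15.36, 0) = 0, max(-42.14, 0) = 0
Node u (S = 120.7): V_u = 1/1.04·[0.6333·20.8625 + 0.3667·0.0000] = 12.7047
Node d (S = 89.25): V_d = 1/1.04·[0.6333·0.0000 + 0.3667·0.0000] = 0.0000
Node 0 (S = 105): V_0 = 1/1.04·[0.6333·12.7047 + 0.3667·0.0000] = 7.7369

€7.74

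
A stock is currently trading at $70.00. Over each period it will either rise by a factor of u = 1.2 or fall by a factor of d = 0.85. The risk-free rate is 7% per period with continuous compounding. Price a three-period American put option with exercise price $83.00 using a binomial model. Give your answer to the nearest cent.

$13.00

Risk-neutral probability p = (e^0.07 − 0.85)/(1.2 − 0.85) = 0.2225/0.3500 = 0.6357
Terminal stock prices: S_uuu = 121, S_uud = 85.68, S_udd = 60.69, S_ddd = 42.99
Terminal payoffs (K − S): max(-37.96, 0) = 0, max(-2.68, 0) = 0, max(22.31, 0) = 22.31, max(40.01, 0) = 40.01
Node uu (S = 100.8): continuation = e^(−0.07)·[0.6357·0.0000 + 0.3643·0.0000] = 0.0000; exercise value = 0.0000 ≤ continuation, so V_uu = 0.0000
Node ud (S = 71.4): continuation = e^(−0.07)·[0.6357·0.0000 + 0.3643·22.3100] = 7.5773; exercise value = 11.6000 > continuation, so V_ud = 11.6000 (exercise)
Node dd (S = 50.57): continuation = e^(−0.07)·[0.6357·22.3100 + 0.3643·40.0113] = 26.8137; exercise value = 32.4250 > continuation, so V_dd = 32.4250 (exercise)
Node u (S = 84): continuation = e^(−0.07)·[0.6357·0.0000 + 0.3643·11.6000] = 3.9398; exercise value = 0.0000 ≤ continuation, so V_u = 3.9398
Node d (S = 59.5): continuation = e^(−0.07)·[0.6357·11.6000 + 0.3643·32.4250] = 17.8887; exercise value = 23.5000 > continuation, so V_d = 23.5000 (exercise)
Node 0 (S = 70): continuation = e^(−0.07)·[0.6357·3.9398 + 0.3643·23.5000] = 10.3168; exercise value = 13.0000 > continuation, so V_0 = 13.0000 (exercise)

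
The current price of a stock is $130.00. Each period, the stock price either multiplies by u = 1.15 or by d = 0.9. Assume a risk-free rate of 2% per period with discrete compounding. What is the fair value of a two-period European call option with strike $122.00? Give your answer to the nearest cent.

Risk-neutral probability p = (1 + 0.02 − 0.9)/(1.15 − 0.9) = 0.1200/0.2500 = 0.4800
Terminal stock prices: S_uu = 171.9, S_ud = 134.6, S_dd = 105.3
Terminal payoffs (S − K): max(49.92, 0) = 49.92, max(12.55, 0) = 12.55, max(-16.7, 0) = 0
Node u (S = 149.5): V_u = 1/1.02·[0.4800·49.9250 + 0.5200·12.5500] = 29.8922
Node d (S = 117): V_d = 1/1.02·[0.4800·12.5500 + 0.5200·0.0000] = 5.9059
Node 0 (S = 130): V_0 = 1/1.02·[0.4800·29.8922 + 0.5200·5.9059] = 17.0777

$17.08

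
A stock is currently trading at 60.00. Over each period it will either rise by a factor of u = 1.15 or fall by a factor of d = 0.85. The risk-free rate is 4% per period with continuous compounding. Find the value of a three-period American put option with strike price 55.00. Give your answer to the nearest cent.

2.19

Risk-neutral probability p = (e^0.04 − 0.85)/(1.15 − 0.85) = 0.1908/0.3000 = 0.6360
Terminal stock prices: S_uuu = 91.25, S_uud = 67.45, S_udd = 49.85, S_ddd = 36.85
Terminal payoffs (K − S): max(-36.25, 0) = 0, max(-12.45, 0) = 0, max(5.148, 0) = 5.148, max(18.15, 0) = 18.15
Node uu (S = 79.35): continuation = e^(−0.04)·[0.6360·0.0000 + 0.3640·0.0000] = 0.0000; exercise value = 0.0000 ≤ continuation, so V_uu = 0.0000
Node ud (S = 58.65): continuation = e^(−0.04)·[0.6360·0.0000 + 0.3640·5.1475] = 1.8000; exercise value = 0.0000 ≤ continuation, so V_ud = 1.8000
Node dd (S = 43.35): continuation = e^(−0.04)·[0.6360·5.1475 + 0.3640·18.1525] = 9.4934; exercise value = 11.6500 > continuation, so V_dd = 11.6500 (exercise)
Node u (S = 69): continuation = e^(−0.04)·[0.6360·0.0000 + 0.3640·1.8000] = 0.6295; exercise value = 0.0000 ≤ continuation, so V_u = 0.6295
Node d (S = 51): continuation = e^(−0.04)·[0.6360·1.8000 + 0.3640·11.6500] = 5.1739; exercise value = 4.0000 ≤ continuation, so V_d = 5.1739
Node 0 (S = 60): continuation = e^(−0.04)·[0.6360·0.6295 + 0.3640·5.1739] = 2.1939; exercise value = 0.0000 ≤ continuation, so V_0 = 2.1939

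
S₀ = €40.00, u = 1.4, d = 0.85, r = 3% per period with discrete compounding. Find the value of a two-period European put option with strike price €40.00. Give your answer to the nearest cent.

Risk-neutral probability p = (1 + 0.03 − 0.85)/(1.4 − 0.85) = 0.1800/0.5500 = 0.3273
Terminal stock prices: S_uu = 78.4, S_ud = 47.6, S_dd = 28.9
Terminal payoffs (K − S): max(-38.4, 0) = 0, max(-7.6, 0) = 0, max(11.1, 0) = 11.1
Node u (S = 56): V_u = 1/1.03·[0.3273·0.0000 + 0.6727·0.0000] = 0.0000
Node d (S = 34): V_d = 1/1.03·[0.3273·0.0000 + 0.6727·11.1000] = 7.2498
Node 0 (S = 40): V_0 = 1/1.03·[0.3273·0.0000 + 0.6727·7.2498] = 4.7351

€4.74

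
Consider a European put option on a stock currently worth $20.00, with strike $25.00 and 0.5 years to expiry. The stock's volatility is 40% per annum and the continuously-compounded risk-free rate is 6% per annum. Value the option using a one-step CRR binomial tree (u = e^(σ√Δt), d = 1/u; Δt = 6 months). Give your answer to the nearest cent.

$4.98

CRR parameters: u = e^(σ√Δt) = e^(0.4·√0.5) = 1.3269, d = 1/u = 0.7536
Per-period rate: rΔt = 0.06·0.5 = 0.03, so R = e^0.03 = 1.0305
Risk-neutral probability p = (e^0.03 − 0.7536)/(1.3269 − 0.7536) = 0.2768/0.5733 = 0.4829
Terminal stock prices: S_u = 26.54, S_d = 15.07
Terminal payoffs (K − S): max(-1.538, 0) = 0, max(9.927, 0) = 9.927
Node 0 (S = 20): V_0 = e^(−0.03)·[0.4829·0.0000 + 0.5171·9.9272] = 4.9818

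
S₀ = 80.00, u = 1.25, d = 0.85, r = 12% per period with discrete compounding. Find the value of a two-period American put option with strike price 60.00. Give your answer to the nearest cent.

Risk-neutral probability p = (1 + 0.12 − 0.85)/(1.25 − 0.85) = 0.2700/0.4000 = 0.6750
Terminal stock prices: S_uu = 125, S_ud = 85, S_dd = 57.8
Terminal payoffs (K − S): max(-65, 0) = 0, max(-25, 0) = 0, max(2.2, 0) = 2.2
Node u (S = 100): continuation = 1/1.12·[0.6750·0.0000 + 0.3250·0.0000] = 0.0000; exercise value = 0.0000 ≤ continuation, so V_u = 0.0000
Node d (S = 68): continuation = 1/1.12·[0.6750·0.0000 + 0.3250·2.2000] = 0.6384; exercise value = 0.0000 ≤ continuation, so V_d = 0.6384
Node 0 (S = 80): continuation = 1/1.12·[0.6750·0.0000 + 0.3250·0.6384] = 0.1852; exercise value = 0.0000 ≤ continuation, so V_0 = 0.1852

0.19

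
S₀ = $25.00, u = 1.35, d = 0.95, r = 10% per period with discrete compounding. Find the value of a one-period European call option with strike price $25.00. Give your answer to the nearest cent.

Risk-neutral probability p = (1 + 0.1 − 0.95)/(1.35 − 0.95) = 0.1500/0.4000 = 0.3750
Terminal stock prices: S_u = 33.75, S_d = 23.75
Terminal payoffs (S − K): max(8.75, 0) = 8.75, max(-1.25, 0) = 0
Node 0 (S = 25): V_0 = 1/1.1·[0.3750·8.7500 + 0.6250·0.0000] = 2.9830

$2.98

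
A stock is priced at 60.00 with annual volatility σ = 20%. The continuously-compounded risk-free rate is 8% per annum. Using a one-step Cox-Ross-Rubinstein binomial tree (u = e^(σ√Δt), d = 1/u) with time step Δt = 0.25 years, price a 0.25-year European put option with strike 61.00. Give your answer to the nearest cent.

2.79

CRR parameters: u = e^(σ√Δt) = e^(0.2·√0.25) = 1.1052, d = 1/u = 0.9048
Per-period rate: rΔt = 0.08·0.25 = 0.02, so R = e^0.02 = 1.0202
Risk-neutral probability p = (e^0.02 − 0.9048)/(1.1052 − 0.9048) = 0.1154/0.2003 = 0.5759
Terminal stock prices: S_u = 66.31, S_d = 54.29
Terminal payoffs (K − S): max(-5.31, 0) = 0, max(6.71, 0) = 6.71
Node 0 (S = 60): V_0 = e^(−0.02)·[0.5759·0.0000 + 0.4241·6.7098] = 2.7895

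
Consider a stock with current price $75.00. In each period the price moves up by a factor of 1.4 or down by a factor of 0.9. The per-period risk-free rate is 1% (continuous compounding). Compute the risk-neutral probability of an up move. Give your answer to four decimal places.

p = 0.2201

Risk-neutral probability p = (e^0.01 − 0.9)/(1.4 − 0.9) = 0.1101/0.5000 = 0.2201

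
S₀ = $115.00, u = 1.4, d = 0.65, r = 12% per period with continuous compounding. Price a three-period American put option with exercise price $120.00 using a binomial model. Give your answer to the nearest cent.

Risk-neutral probability p = (e^0.12 − 0.65)/(1.4 − 0.65) = 0.4775/0.7500 = 0.6367
Terminal stock prices: S_uuu = 315.6, S_uud = 146.5, S_udd = 68.02, S_ddd = 31.58
Terminal payoffs (K − S): max(-195.6, 0) = 0, max(-26.51, 0) = 0, max(51.98, 0) = 51.98, max(88.42, 0) = 88.42
Node uu (S = 225.4): continuation = e^(−0.12)·[0.6367·0.0000 + 0.3633·0.0000] = 0.0000; exercise value = 0.0000 ≤ continuation, so V_uu = 0.0000
Node ud (S = 104.7): continuation = e^(−0.12)·[0.6367·0.0000 + 0.3633·51.9775] = 16.7498; exercise value = 15.3500 ≤ continuation, so V_ud = 16.7498
Node dd (S = 48.59): continuation = e^(−0.12)·[0.6367·51.9775 + 0.3633·88.4181] = 57.8430; exercise value = 71.4125 > continuation, so V_dd = 71.4125 (exercise)
Node u (S = 161): continuation = e^(−0.12)·[0.6367·0.0000 + 0.3633·16.7498] = 5.3977; exercise value = 0.0000 ≤ continuation, so V_u = 5.3977
Node d (S = 74.75): continuation = e^(−0.12)·[0.6367·16.7498 + 0.3633·71.4125] = 32.4709; exercise value = 45.2500 > continuation, so V_d = 45.2500 (exercise)
Node 0 (S = 115): continuation = e^(−0.12)·[0.6367·5.3977 + 0.3633·45.2500] = 17.6298; exercise value = 5.0000 ≤ continuation, so V_0 = 17.6298

$17.63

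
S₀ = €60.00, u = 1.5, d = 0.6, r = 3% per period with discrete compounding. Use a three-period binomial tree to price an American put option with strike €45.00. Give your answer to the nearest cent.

Risk-neutral probability p = (1 + 0.03 − 0.6)/(1.5 − 0.6) = 0.4300/0.9000 = 0.4778
Terminal stock prices: S_uuu = 202.5, S_uud = 81, S_udd = 32.4, S_ddd = 12.96
Terminal payoffs (K − S): max(-157.5, 0) = 0, max(-36, 0) = 0, max(12.6, 0) = 12.6, max(32.04, 0) = 32.04
Node uu (S = 135): continuation = 1/1.03·[0.4778·0.0000 + 0.5222·0.0000] = 0.0000; exercise value = 0.0000 ≤ continuation, so V_uu = 0.0000
Node ud (S = 54): continuation = 1/1.03·[0.4778·0.0000 + 0.5222·12.6000] = 6.3883; exercise value = 0.0000 ≤ continuation, so V_ud = 6.3883
Node dd (S = 21.6): continuation = 1/1.03·[0.4778·12.6000 + 0.5222·32.0400] = 22.0893; exercise value = 23.4000 > continuation, so V_dd = 23.4000 (exercise)
Node u (S = 90): continuation = 1/1.03·[0.4778·0.0000 + 0.5222·6.3883] = 3.2390; exercise value = 0.0000 ≤ continuation, so V_u = 3.2390
Node d (S = 36): continuation = 1/1.03·[0.4778·6.3883 + 0.5222·23.4000] = 14.8274; exercise value = 9.0000 ≤ continuation, so V_d = 14.8274
Node 0 (S = 60): continuation = 1/1.03·[0.4778·3.2390 + 0.5222·14.8274] = 9.0201; exercise value = 0.0000 ≤ continuation, so V_0 = 9.0201

€9.02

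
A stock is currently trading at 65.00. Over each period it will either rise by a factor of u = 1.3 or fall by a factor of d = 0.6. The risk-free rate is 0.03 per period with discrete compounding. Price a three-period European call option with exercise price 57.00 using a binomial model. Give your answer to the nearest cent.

Risk-neutral probability p = (1 + 0.03 − 0.6)/(1.3 − 0.6) = 0.4300/0.7000 = 0.6143
Terminal stock prices: S_uuu = 142.8, S_uud = 65.91, S_udd = 30.42, S_ddd = 14.04
Terminal payoffs (S − K): max(85.81, 0) = 85.81, max(8.91, 0) = 8.91, max(-26.58, 0) = 0, max(-42.96, 0) = 0
Node uu (S = 109.9): V_uu = 1/1.03·[0.6143·85.8050 + 0.3857·8.9100] = 54.5102
Node ud (S = 50.7): V_ud = 1/1.03·[0.6143·8.9100 + 0.3857·0.0000] = 5.3139
Node dd (S = 23.4): V_dd = 1/1.03·[0.6143·0.0000 + 0.3857·0.0000] = 0.0000
Node u (S = 84.5): V_u = 1/1.03·[0.6143·54.5102 + 0.3857·5.3139] = 34.4995
Node d (S = 39): V_d = 1/1.03·[0.6143·5.3139 + 0.3857·0.0000] = 3.1692
Node 0 (S = 65): V_0 = 1/1.03·[0.6143·34.4995 + 0.3857·3.1692] = 21.7621

21.76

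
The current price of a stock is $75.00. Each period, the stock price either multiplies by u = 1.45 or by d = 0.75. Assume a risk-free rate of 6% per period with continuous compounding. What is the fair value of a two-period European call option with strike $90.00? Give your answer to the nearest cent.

$11.91

Risk-neutral probability p = (e^0.06 − 0.75)/(1.45 − 0.75) = 0.3118/0.7000 = 0.4455
Terminal stock prices: S_uu = 157.7, S_ud = 81.56, S_dd = 42.19
Terminal payoffs (S − K): max(67.69, 0) = 67.69, max(-8.438, 0) = 0, max(-47.81, 0) = 0
Node u (S = 108.8): V_u = e^(−0.06)·[0.4455·67.6875 + 0.5545·0.0000] = 28.3975
Node d (S = 56.25): V_d = e^(−0.06)·[0.4455·0.0000 + 0.5545·0.0000] = 0.0000
Node 0 (S = 75): V_0 = e^(−0.06)·[0.4455·28.3975 + 0.5545·0.0000] = 11.9138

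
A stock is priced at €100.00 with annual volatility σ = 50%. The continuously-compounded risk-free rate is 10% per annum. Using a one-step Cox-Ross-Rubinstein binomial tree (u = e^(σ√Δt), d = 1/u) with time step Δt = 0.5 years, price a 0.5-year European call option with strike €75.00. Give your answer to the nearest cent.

CRR parameters: u = e^(σ√Δt) = e^(0.5·√0.5) = 1.4241, d = 1/u = 0.7022
Per-period rate: rΔt = 0.1·0.5 = 0.05, so R = e^0.05 = 1.0513
Risk-neutral probability p = (e^0.05 − 0.7022)/(1.4241 − 0.7022) = 0.3491/0.7219 = 0.4835
Terminal stock prices: S_u = 142.4, S_d = 70.22
Terminal payoffs (S − K): max(67.41, 0) = 67.41, max(-4.781, 0) = 0
Node 0 (S = 100): V_0 = e^(−0.05)·[0.4835·67.4119 + 0.5165·0.0000] = 31.0066

€31.01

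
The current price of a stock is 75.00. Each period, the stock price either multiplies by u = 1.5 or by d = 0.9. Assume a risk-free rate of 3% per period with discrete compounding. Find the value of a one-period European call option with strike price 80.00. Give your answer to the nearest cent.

Risk-neutral probability p = (1 + 0.03 − 0.9)/(1.5 − 0.9) = 0.1300/0.6000 = 0.2167
Terminal stock prices: S_u = 112.5, S_d = 67.5
Terminal payoffs (S − K): max(32.5, 0) = 32.5, max(-12.5, 0) = 0
Node 0 (S = 75): V_0 = 1/1.03·[0.2167·32.5000 + 0.7833·0.0000] = 6.8366

6.84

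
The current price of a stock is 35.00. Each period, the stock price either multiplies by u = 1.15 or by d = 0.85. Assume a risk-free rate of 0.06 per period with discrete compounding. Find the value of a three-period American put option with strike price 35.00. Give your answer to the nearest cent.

Risk-neutral probability p = (1 + 0.06 − 0.85)/(1.15 − 0.85) = 0.2100/0.3000 = 0.7000
Terminal stock prices: S_uuu = 53.23, S_uud = 39.34, S_udd = 29.08, S_ddd = 21.49
Terminal payoffs (K − S): max(-18.23, 0) = 0, max(-4.344, 0) = 0, max(5.919, 0) = 5.919, max(13.51, 0) = 13.51
Node uu (S = 46.29): continuation = 1/1.06·[0.7000·0.0000 + 0.3000·0.0000] = 0.0000; exercise value = 0.0000 ≤ continuation, so V_uu = 0.0000
Node ud (S = 34.21): continuation = 1/1.06·[0.7000·0.0000 + 0.3000·5.9194] = 1.6753; exercise value = 0.7875 ≤ continuation, so V_ud = 1.6753
Node dd (S = 25.29): continuation = 1/1.06·[0.7000·5.9194 + 0.3000·13.5056] = 7.7314; exercise value = 9.7125 > continuation, so V_dd = 9.7125 (exercise)
Node u (S = 40.25): continuation = 1/1.06·[0.7000·0.0000 + 0.3000·1.6753] = 0.4741; exercise value = 0.0000 ≤ continuation, so V_u = 0.4741
Node d (S = 29.75): continuation = 1/1.06·[0.7000·1.6753 + 0.3000·9.7125] = 3.8551; exercise value = 5.2500 > continuation, so V_d = 5.2500 (exercise)
Node 0 (S = 35): continuation = 1/1.06·[0.7000·0.4741 + 0.3000·5.2500] = 1.7990; exercise value = 0.0000 ≤ continuation, so V_0 = 1.7990

1.80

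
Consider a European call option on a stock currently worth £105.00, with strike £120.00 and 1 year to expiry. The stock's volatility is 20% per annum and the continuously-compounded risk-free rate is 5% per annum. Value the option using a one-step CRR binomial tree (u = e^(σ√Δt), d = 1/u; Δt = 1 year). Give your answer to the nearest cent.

£4.53

CRR parameters: u = e^(σ√Δt) = e^(0.2·√1) = 1.2214, d = 1/u = 0.8187
Per-period rate: rΔt = 0.05·1 = 0.05, so R = e^0.05 = 1.0513
Risk-neutral probability p = (e^0.05 − 0.8187)/(1.2214 − 0.8187) = 0.2325/0.4027 = 0.5775
Terminal stock prices: S_u = 128.2, S_d = 85.97
Terminal payoffs (S − K): max(8.247, 0) = 8.247, max(-34.03, 0) = 0
Node 0 (S = 105): V_0 = e^(−0.05)·[0.5775·8.2473 + 0.4225·0.0000] = 4.5305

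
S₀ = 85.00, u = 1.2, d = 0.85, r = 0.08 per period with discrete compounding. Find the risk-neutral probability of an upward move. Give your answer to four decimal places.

p = 0.6571

Risk-neutral probability p = (1 + 0.08 − 0.85)/(1.2 − 0.85) = 0.2300/0.3500 = 0.6571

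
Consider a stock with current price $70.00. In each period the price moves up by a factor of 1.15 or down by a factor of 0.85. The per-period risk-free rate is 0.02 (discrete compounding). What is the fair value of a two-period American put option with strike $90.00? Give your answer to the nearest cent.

$20.00

Risk-neutral probability p = (1 + 0.02 − 0.85)/(1.15 − 0.85) = 0.1700/0.3000 = 0.5667
Terminal stock prices: S_uu = 92.57, S_ud = 68.42, S_dd = 50.57
Terminal payoffs (K − S): max(-2.575, 0) = 0, max(21.58, 0) = 21.58, max(39.43, 0) = 39.43
Node u (S = 80.5): continuation = 1/1.02·[0.5667·0.0000 + 0.4333·21.5750] = 9.1658; exercise value = 9.5000 > continuation, so V_u = 9.5000 (exercise)
Node d (S = 59.5): continuation = 1/1.02·[0.5667·21.5750 + 0.4333·39.4250] = 28.7353; exercise value = 30.5000 > continuation, so V_d = 30.5000 (exercise)
Node 0 (S = 70): continuation = 1/1.02·[0.5667·9.5000 + 0.4333·30.5000] = 18.2353; exercise value = 20.0000 > continuation, so V_0 = 20.0000 (exercise)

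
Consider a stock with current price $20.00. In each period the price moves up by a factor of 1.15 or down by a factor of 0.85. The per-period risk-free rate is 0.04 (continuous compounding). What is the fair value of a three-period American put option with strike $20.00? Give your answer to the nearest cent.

Risk-neutral probability p = (e^0.04 − 0.85)/(1.15 − 0.85) = 0.1908/0.3000 = 0.6360
Terminal stock prices: S_uuu = 30.42, S_uud = 22.48, S_udd = 16.62, S_ddd = 12.28
Terminal payoffs (K − S): max(-10.42, 0) = 0, max(-2.482, 0) = 0, max(3.383, 0) = 3.383, max(7.718, 0) = 7.718
Node uu (S = 26.45): continuation = e^(−0.04)·[0.6360·0.0000 + 0.3640·0.0000] = 0.0000; exercise value = 0.0000 ≤ continuation, so V_uu = 0.0000
Node ud (S = 19.55): continuation = e^(−0.04)·[0.6360·0.0000 + 0.3640·3.3825] = 1.1828; exercise value = 0.4500 ≤ continuation, so V_ud = 1.1828
Node dd (S = 14.45): continuation = e^(−0.04)·[0.6360·3.3825 + 0.3640·7.7175] = 4.7658; exercise value = 5.5500 > continuation, so V_dd = 5.5500 (exercise)
Node u (S = 23): continuation = e^(−0.04)·[0.6360·0.0000 + 0.3640·1.1828] = 0.4136; exercise value = 0.0000 ≤ continuation, so V_u = 0.4136
Node d (S = 17): continuation = e^(−0.04)·[0.6360·1.1828 + 0.3640·5.5500] = 2.6636; exercise value = 3.0000 > continuation, so V_d = 3.0000 (exercise)
Node 0 (S = 20): continuation = e^(−0.04)·[0.6360·0.4136 + 0.3640·3.0000] = 1.3018; exercise value = 0.0000 ≤ continuation, so V_0 = 1.3018

$1.30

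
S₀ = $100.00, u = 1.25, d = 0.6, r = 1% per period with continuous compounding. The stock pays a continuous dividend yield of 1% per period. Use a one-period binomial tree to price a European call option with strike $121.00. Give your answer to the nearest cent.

Per-period risk-free factor R = e^0.01 = 1.0101; dividend-adjusted growth = e^(0.01−0.01) = 1.0000.
Risk-neutral probability p = (1.0000 − 0.6)/(1.25 − 0.6) = 0.4000/0.6500 = 0.6154
Terminal stock prices: S_u = 125, S_d = 60
Terminal payoffs (S − K): max(4, 0) = 4, max(-61, 0) = 0
Node 0 (S = 100): V_0 = e^(−0.01)·[0.6154·4.0000 + 0.3846·0.0000] = 2.4370

$2.44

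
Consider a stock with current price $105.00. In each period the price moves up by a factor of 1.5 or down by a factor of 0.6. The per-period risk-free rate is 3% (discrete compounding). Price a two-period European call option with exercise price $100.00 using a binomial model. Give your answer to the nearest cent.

Risk-neutral probability p = (1 + 0.03 − 0.6)/(1.5 − 0.6) = 0.4300/0.9000 = 0.4778
Terminal stock prices: S_uu = 236.2, S_ud = 94.5, S_dd = 37.8
Terminal payoffs (S − K): max(136.2, 0) = 136.2, max(-5.5, 0) = 0, max(-62.2, 0) = 0
Node u (S = 157.5): V_u = 1/1.03·[0.4778·136.2500 + 0.5222·0.0000] = 63.2012
Node d (S = 63): V_d = 1/1.03·[0.4778·0.0000 + 0.5222·0.0000] = 0.0000
Node 0 (S = 105): V_0 = 1/1.03·[0.4778·63.2012 + 0.5222·0.0000] = 29.3166

$29.32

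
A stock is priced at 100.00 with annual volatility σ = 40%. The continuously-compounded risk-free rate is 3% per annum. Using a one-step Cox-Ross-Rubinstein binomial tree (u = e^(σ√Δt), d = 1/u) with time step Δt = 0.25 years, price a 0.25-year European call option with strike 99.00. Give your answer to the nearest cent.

10.77

CRR parameters: u = e^(σ√Δt) = e^(0.4·√0.25) = 1.2214, d = 1/u = 0.8187
Per-period rate: rΔt = 0.03·0.25 = 0.0075, so R = e^0.0075 = 1.0075
Risk-neutral probability p = (e^0.0075 − 0.8187)/(1.2214 − 0.8187) = 0.1888/0.4027 = 0.4689
Terminal stock prices: S_u = 122.1, S_d = 81.87
Terminal payoffs (S − K): max(23.14, 0) = 23.14, max(-17.13, 0) = 0
Node 0 (S = 100): V_0 = e^(−0.0075)·[0.4689·23.1403 + 0.5311·0.0000] = 10.7685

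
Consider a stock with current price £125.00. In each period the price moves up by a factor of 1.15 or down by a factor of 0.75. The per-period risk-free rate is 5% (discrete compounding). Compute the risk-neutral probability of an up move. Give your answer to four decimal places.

Risk-neutral probability p = (1 + 0.05 − 0.75)/(1.15 − 0.75) = 0.3000/0.4000 = 0.7500

p = 0.7500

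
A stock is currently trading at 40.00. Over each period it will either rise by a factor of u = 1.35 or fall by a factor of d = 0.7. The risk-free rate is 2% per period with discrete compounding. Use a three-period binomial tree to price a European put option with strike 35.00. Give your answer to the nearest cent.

5.69

Risk-neutral probability p = (1 + 0.02 − 0.7)/(1.35 − 0.7) = 0.3200/0.6500 = 0.4923
Terminal stock prices: S_uuu = 98.42, S_uud = 51.03, S_udd = 26.46, S_ddd = 13.72
Terminal payoffs (K − S): max(-63.42, 0) = 0, max(-16.03, 0) = 0, max(8.54, 0) = 8.54, max(21.28, 0) = 21.28
Node uu (S = 72.9): V_uu = 1/1.02·[0.4923·0.0000 + 0.5077·0.0000] = 0.0000
Node ud (S = 37.8): V_ud = 1/1.02·[0.4923·0.0000 + 0.5077·8.5400] = 4.2507
Node dd (S = 19.6): V_dd = 1/1.02·[0.4923·8.5400 + 0.5077·21.2800] = 14.7137
Node u (S = 54): V_u = 1/1.02·[0.4923·0.0000 + 0.5077·4.2507] = 2.1157
Node d (S = 28): V_d = 1/1.02·[0.4923·4.2507 + 0.5077·14.7137] = 9.3752
Node 0 (S = 40): V_0 = 1/1.02·[0.4923·2.1157 + 0.5077·9.3752] = 5.6875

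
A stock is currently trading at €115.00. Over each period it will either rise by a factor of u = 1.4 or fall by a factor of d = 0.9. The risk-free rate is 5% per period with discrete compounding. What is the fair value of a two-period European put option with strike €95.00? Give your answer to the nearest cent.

€0.82

Risk-neutral probability p = (1 + 0.05 − 0.9)/(1.4 − 0.9) = 0.1500/0.5000 = 0.3000
Terminal stock prices: S_uu = 225.4, S_ud = 144.9, S_dd = 93.15
Terminal payoffs (K − S): max(-130.4, 0) = 0, max(-49.9, 0) = 0, max(1.85, 0) = 1.85
Node u (S = 161): V_u = 1/1.05·[0.3000·0.0000 + 0.7000·0.0000] = 0.0000
Node d (S = 103.5): V_d = 1/1.05·[0.3000·0.0000 + 0.7000·1.8500] = 1.2333
Node 0 (S = 115): V_0 = 1/1.05·[0.3000·0.0000 + 0.7000·1.2333] = 0.8222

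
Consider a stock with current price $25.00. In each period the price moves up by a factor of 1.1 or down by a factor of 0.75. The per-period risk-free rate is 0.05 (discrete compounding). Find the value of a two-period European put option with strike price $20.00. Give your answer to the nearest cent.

$0.11

Risk-neutral probability p = (1 + 0.05 − 0.75)/(1.1 − 0.75) = 0.3000/0.3500 = 0.8571
Terminal stock prices: S_uu = 30.25, S_ud = 20.63, S_dd = 14.06
Terminal payoffs (K − S): max(-10.25, 0) = 0, max(-0.625, 0) = 0, max(5.938, 0) = 5.938
Node u (S = 27.5): V_u = 1/1.05·[0.8571·0.0000 + 0.1429·0.0000] = 0.0000
Node d (S = 18.75): V_d = 1/1.05·[0.8571·0.0000 + 0.1429·5.9375] = 0.8078
Node 0 (S = 25): V_0 = 1/1.05·[0.8571·0.0000 + 0.1429·0.8078] = 0.1099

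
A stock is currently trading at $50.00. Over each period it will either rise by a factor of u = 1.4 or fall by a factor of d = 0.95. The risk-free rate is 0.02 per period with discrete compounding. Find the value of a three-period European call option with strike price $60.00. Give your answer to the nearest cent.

Risk-neutral probability p = (1 + 0.02 − 0.95)/(1.4 − 0.95) = 0.0700/0.4500 = 0.1556
Terminal stock prices: S_uuu = 137.2, S_uud = 93.1, S_udd = 63.17, S_ddd = 42.87
Terminal payoffs (S − K): max(77.2, 0) = 77.2, max(33.1, 0) = 33.1, max(3.175, 0) = 3.175, max(-17.13, 0) = 0
Node uu (S = 98): V_uu = 1/1.02·[0.1556·77.2000 + 0.8444·33.1000] = 39.1765
Node ud (S = 66.5): V_ud = 1/1.02·[0.1556·33.1000 + 0.8444·3.1750] = 7.6765
Node dd (S = 45.12): V_dd = 1/1.02·[0.1556·3.1750 + 0.8444·0.0000] = 0.4842
Node u (S = 70): V_u = 1/1.02·[0.1556·39.1765 + 0.8444·7.6765] = 12.3299
Node d (S = 47.5): V_d = 1/1.02·[0.1556·7.6765 + 0.8444·0.4842] = 1.5716
Node 0 (S = 50): V_0 = 1/1.02·[0.1556·12.3299 + 0.8444·1.5716] = 3.1815

$3.18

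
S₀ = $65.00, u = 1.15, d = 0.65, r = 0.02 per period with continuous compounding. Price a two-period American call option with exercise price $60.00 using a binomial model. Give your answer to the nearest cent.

Risk-neutral probability p = (e^0.02 − 0.65)/(1.15 − 0.65) = 0.3702/0.5000 = 0.7404
Terminal stock prices: S_uu = 85.96, S_ud = 48.59, S_dd = 27.46
Terminal payoffs (S − K): max(25.96, 0) = 25.96, max(-11.41, 0) = 0, max(-32.54, 0) = 0
Node u (S = 74.75): continuation = e^(−0.02)·[0.7404·25.9625 + 0.2596·0.0000] = 18.8421; exercise value = 14.7500 ≤ continuation, so V_u = 18.8421
Node d (S = 42.25): continuation = e^(−0.02)·[0.7404·0.0000 + 0.2596·0.0000] = 0.0000; exercise value = 0.0000 ≤ continuation, so V_d = 0.0000
Node 0 (S = 65): continuation = e^(−0.02)·[0.7404·18.8421 + 0.2596·0.0000] = 13.6745; exercise value = 5.0000 ≤ continuation, so V_0 = 13.6745

$13.67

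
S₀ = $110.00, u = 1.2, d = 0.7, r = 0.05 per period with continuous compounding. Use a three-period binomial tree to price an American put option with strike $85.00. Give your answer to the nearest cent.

$4.66

Risk-neutral probability p = (e^0.05 − 0.7)/(1.2 − 0.7) = 0.3513/0.5000 = 0.7025
Terminal stock prices: S_uuu = 190.1, S_uud = 110.9, S_udd = 64.68, S_ddd = 37.73
Terminal payoffs (K − S): max(-105.1, 0) = 0, max(-25.88, 0) = 0, max(20.32, 0) = 20.32, max(47.27, 0) = 47.27
Node uu (S = 158.4): continuation = e^(−0.05)·[0.7025·0.0000 + 0.2975·0.0000] = 0.0000; exercise value = 0.0000 ≤ continuation, so V_uu = 0.0000
Node ud (S = 92.4): continuation = e^(−0.05)·[0.7025·0.0000 + 0.2975·20.3200] = 5.7496; exercise value = 0.0000 ≤ continuation, so V_ud = 5.7496
Node dd (S = 53.9): continuation = e^(−0.05)·[0.7025·20.3200 + 0.2975·47.2700] = 26.9545; exercise value = 31.1000 > continuation, so V_dd = 31.1000 (exercise)
Node u (S = 132): continuation = e^(−0.05)·[0.7025·0.0000 + 0.2975·5.7496] = 1.6268; exercise value = 0.0000 ≤ continuation, so V_u = 1.6268
Node d (S = 77): continuation = e^(−0.05)·[0.7025·5.7496 + 0.2975·31.1000] = 12.6421; exercise value = 8.0000 ≤ continuation, so V_d = 12.6421
Node 0 (S = 110): continuation = e^(−0.05)·[0.7025·1.6268 + 0.2975·12.6421] = 4.6643; exercise value = 0.0000 ≤ continuation, so V_0 = 4.6643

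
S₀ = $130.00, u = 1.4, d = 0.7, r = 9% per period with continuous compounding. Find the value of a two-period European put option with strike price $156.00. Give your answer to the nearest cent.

$26.47

Risk-neutral probability p = (e^0.09 − 0.7)/(1.4 − 0.7) = 0.3942/0.7000 = 0.5631
Terminal stock prices: S_uu = 254.8, S_ud = 127.4, S_dd = 63.7
Terminal payoffs (K − S): max(-98.8, 0) = 0, max(28.6, 0) = 28.6, max(92.3, 0) = 92.3
Node u (S = 182): V_u = e^(−0.09)·[0.5631·0.0000 + 0.4369·28.6000] = 11.4197
Node d (S = 91): V_d = e^(−0.09)·[0.5631·28.6000 + 0.4369·92.3000] = 51.5733
Node 0 (S = 130): V_0 = e^(−0.09)·[0.5631·11.4197 + 0.4369·51.5733] = 26.4698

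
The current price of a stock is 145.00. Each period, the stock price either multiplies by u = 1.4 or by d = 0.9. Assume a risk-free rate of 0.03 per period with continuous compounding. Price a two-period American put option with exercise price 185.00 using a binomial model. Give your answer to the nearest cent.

40.00

Risk-neutral probability p = (e^0.03 − 0.9)/(1.4 − 0.9) = 0.1305/0.5000 = 0.2609
Terminal stock prices: S_uu = 284.2, S_ud = 182.7, S_dd = 117.5
Terminal payoffs (K − S): max(-99.2, 0) = 0, max(2.3, 0) = 2.3, max(67.55, 0) = 67.55
Node u (S = 203): continuation = e^(−0.03)·[0.2609·0.0000 + 0.7391·2.3000] = 1.6497; exercise value = 0.0000 ≤ continuation, so V_u = 1.6497
Node d (S = 130.5): continuation = e^(−0.03)·[0.2609·2.3000 + 0.7391·67.5500] = 49.0324; exercise value = 54.5000 > continuation, so V_d = 54.5000 (exercise)
Node 0 (S = 145): continuation = e^(−0.03)·[0.2609·1.6497 + 0.7391·54.5000] = 39.5077; exercise value = 40.0000 > continuation, so V_0 = 40.0000 (exercise)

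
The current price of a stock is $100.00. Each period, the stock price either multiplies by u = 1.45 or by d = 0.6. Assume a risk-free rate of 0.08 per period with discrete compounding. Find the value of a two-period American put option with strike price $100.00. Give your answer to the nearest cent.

Risk-neutral probability p = (1 + 0.08 − 0.6)/(1.45 − 0.6) = 0.4800/0.8500 = 0.5647
Terminal stock prices: S_uu = 210.2, S_ud = 87, S_dd = 36
Terminal payoffs (K − S): max(-110.2, 0) = 0, max(13, 0) = 13, max(64, 0) = 64
Node u (S = 145): continuation = 1/1.08·[0.5647·0.0000 + 0.4353·13.0000] = 5.2397; exercise value = 0.0000 ≤ continuation, so V_u = 5.2397
Node d (S = 60): continuation = 1/1.08·[0.5647·13.0000 + 0.4353·64.0000] = 32.5926; exercise value = 40.0000 > continuation, so V_d = 40.0000 (exercise)
Node 0 (S = 100): continuation = 1/1.08·[0.5647·5.2397 + 0.4353·40.0000] = 18.8617; exercise value = 0.0000 ≤ continuation, so V_0 = 18.8617

$18.86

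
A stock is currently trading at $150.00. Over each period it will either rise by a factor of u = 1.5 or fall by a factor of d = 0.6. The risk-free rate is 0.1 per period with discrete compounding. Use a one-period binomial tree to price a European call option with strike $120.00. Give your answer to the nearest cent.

Risk-neutral probability p = (1 + 0.1 − 0.6)/(1.5 − 0.6) = 0.5000/0.9000 = 0.5556
Terminal stock prices: S_u = 225, S_d = 90
Terminal payoffs (S − K): max(105, 0) = 105, max(-30, 0) = 0
Node 0 (S = 150): V_0 = 1/1.1·[0.5556·105.0000 + 0.4444·0.0000] = 53.0303

$53.03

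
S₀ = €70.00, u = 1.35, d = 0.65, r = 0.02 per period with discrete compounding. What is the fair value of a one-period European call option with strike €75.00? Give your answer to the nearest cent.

Risk-neutral probability p = (1 + 0.02 − 0.65)/(1.35 − 0.65) = 0.3700/0.7000 = 0.5286
Terminal stock prices: S_u = 94.5, S_d = 45.5
Terminal payoffs (S − K): max(19.5, 0) = 19.5, max(-29.5, 0) = 0
Node 0 (S = 70): V_0 = 1/1.02·[0.5286·19.5000 + 0.4714·0.0000] = 10.1050

€10.11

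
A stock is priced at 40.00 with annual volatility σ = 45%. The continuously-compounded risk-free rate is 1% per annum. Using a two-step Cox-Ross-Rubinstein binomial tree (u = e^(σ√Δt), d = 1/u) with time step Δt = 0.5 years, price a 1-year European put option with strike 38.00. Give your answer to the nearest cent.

5.44

CRR parameters: u = e^(σ√Δt) = e^(0.45·√0.5) = 1.3746, d = 1/u = 0.7275
Per-period rate: rΔt = 0.01·0.5 = 0.005, so R = e^0.005 = 1.0050
Risk-neutral probability p = (e^0.005 − 0.7275)/(1.3746 − 0.7275) = 0.2776/0.6472 = 0.4289
Terminal stock prices: S_uu = 75.59, S_ud = 40, S_dd = 21.17
Terminal payoffs (K − S): max(-37.59, 0) = 0, max(-2, 0) = 0, max(16.83, 0) = 16.83
Node u (S = 54.99): V_u = e^(−0.005)·[0.4289·0.0000 + 0.5711·0.0000] = 0.0000
Node d (S = 29.1): V_d = e^(−0.005)·[0.4289·0.0000 + 0.5711·16.8322] = 9.5656
Node 0 (S = 40): V_0 = e^(−0.005)·[0.4289·0.0000 + 0.5711·9.5656] = 5.4360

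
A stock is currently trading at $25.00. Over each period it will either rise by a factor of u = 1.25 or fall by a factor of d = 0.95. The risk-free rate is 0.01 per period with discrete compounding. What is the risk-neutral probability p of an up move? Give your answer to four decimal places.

p = 0.2000

Risk-neutral probability p = (1 + 0.01 − 0.95)/(1.25 − 0.95) = 0.0600/0.3000 = 0.2000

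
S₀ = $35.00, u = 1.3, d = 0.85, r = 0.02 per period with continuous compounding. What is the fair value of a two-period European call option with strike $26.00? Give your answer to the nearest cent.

$10.28

Risk-neutral probability p = (e^0.02 − 0.85)/(1.3 − 0.85) = 0.1702/0.4500 = 0.3782
Terminal stock prices: S_uu = 59.15, S_ud = 38.67, S_dd = 25.29
Terminal payoffs (S − K): max(33.15, 0) = 33.15, max(12.67, 0) = 12.67, max(-0.7125, 0) = 0
Node u (S = 45.5): V_u = e^(−0.02)·[0.3782·33.1500 + 0.6218·12.6750] = 20.0148
Node d (S = 29.75): V_d = e^(−0.02)·[0.3782·12.6750 + 0.6218·0.0000] = 4.6991
Node 0 (S = 35): V_0 = e^(−0.02)·[0.3782·20.0148 + 0.6218·4.6991] = 10.2841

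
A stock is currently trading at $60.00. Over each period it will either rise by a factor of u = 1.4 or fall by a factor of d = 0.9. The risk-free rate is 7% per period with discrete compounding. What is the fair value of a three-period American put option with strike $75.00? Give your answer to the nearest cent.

$15.00

Risk-neutral probability p = (1 + 0.07 − 0.9)/(1.4 − 0.9) = 0.1700/0.5000 = 0.3400
Terminal stock prices: S_uuu = 164.6, S_uud = 105.8, S_udd = 68.04, S_ddd = 43.74
Terminal payoffs (K − S): max(-89.64, 0) = 0, max(-30.84, 0) = 0, max(6.96, 0) = 6.96, max(31.26, 0) = 31.26
Node uu (S = 117.6): continuation = 1/1.07·[0.3400·0.0000 + 0.6600·0.0000] = 0.0000; exercise value = 0.0000 ≤ continuation, so V_uu = 0.0000
Node ud (S = 75.6): continuation = 1/1.07·[0.3400·0.0000 + 0.6600·6.9600] = 4.2931; exercise value = 0.0000 ≤ continuation, so V_ud = 4.2931
Node dd (S = 48.6): continuation = 1/1.07·[0.3400·6.9600 + 0.6600·31.2600] = 21.4935; exercise value = 26.4000 > continuation, so V_dd = 26.4000 (exercise)
Node u (S = 84): continuation = 1/1.07·[0.3400·0.0000 + 0.6600·4.2931] = 2.6481; exercise value = 0.0000 ≤ continuation, so V_u = 2.6481
Node d (S = 54): continuation = 1/1.07·[0.3400·4.2931 + 0.6600·26.4000] = 17.6483; exercise value = 21.0000 > continuation, so V_d = 21.0000 (exercise)
Node 0 (S = 60): continuation = 1/1.07·[0.3400·2.6481 + 0.6600·21.0000] = 13.7947; exercise value = 15.0000 > continuation, so V_0 = 15.0000 (exercise)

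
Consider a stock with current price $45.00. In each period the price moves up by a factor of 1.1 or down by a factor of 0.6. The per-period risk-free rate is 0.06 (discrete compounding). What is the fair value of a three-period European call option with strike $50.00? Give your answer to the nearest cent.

$6.47

Risk-neutral probability p = (1 + 0.06 − 0.6)/(1.1 − 0.6) = 0.4600/0.5000 = 0.9200
Terminal stock prices: S_uuu = 59.9, S_uud = 32.67, S_udd = 17.82, S_ddd = 9.72
Terminal payoffs (S − K): max(9.895, 0) = 9.895, max(-17.33, 0) = 0, max(-32.18, 0) = 0, max(-40.28, 0) = 0
Node uu (S = 54.45): V_uu = 1/1.06·[0.9200·9.8950 + 0.0800·0.0000] = 8.5881
Node ud (S = 29.7): V_ud = 1/1.06·[0.9200·0.0000 + 0.0800·0.0000] = 0.0000
Node dd (S = 16.2): V_dd = 1/1.06·[0.9200·0.0000 + 0.0800·0.0000] = 0.0000
Node u (S = 49.5): V_u = 1/1.06·[0.9200·8.5881 + 0.0800·0.0000] = 7.4538
Node d (S = 27): V_d = 1/1.06·[0.9200·0.0000 + 0.0800·0.0000] = 0.0000
Node 0 (S = 45): V_0 = 1/1.06·[0.9200·7.4538 + 0.0800·0.0000] = 6.4694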